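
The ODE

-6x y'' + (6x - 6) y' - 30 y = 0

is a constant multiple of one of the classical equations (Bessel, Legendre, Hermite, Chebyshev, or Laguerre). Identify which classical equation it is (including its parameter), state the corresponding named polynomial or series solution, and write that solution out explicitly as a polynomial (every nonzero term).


All three coefficients share the factor -6; dividing through by -6 gives  x y'' + (1 - x) y' + 5 y = 0.
This matches the Laguerre equation x y'' + (1 - x) y' + n y = 0 with n = 5; the polynomial solution is L_5(x).
With y = sum_k a_k x^k, matching x^k gives (k+1)k a_{k+1} + (k+1) a_{k+1} - k a_k + n a_k = 0, i.e. (k+1)^2 a_{k+1} = (k - n) a_k = (k - 5) a_k. The right side vanishes at k = 5, so the series terminates at degree 5.
Standard normalization L_n(0) = 1 gives a_0 = 1. Work upward with a_{k+1} = (k - 5) a_k / (k+1)^2:
  a_1 = (0 - 5)(1) / 1^2 = -5/1 = -5
  a_2 = (1 - 5)(-5) / 2^2 = 20/4 = 5
  a_3 = (2 - 5)(5) / 3^2 = -15/9 = -5/3
  a_4 = (3 - 5)(-5/3) / 4^2 = (10/3)/16 = 5/24
  a_5 = (4 - 5)(5/24) / 5^2 = (-5/24)/25 = -1/120
Hence L_5(x) = -x^5/120 + 5 x^4/24 - 5 x^3/3 + 5 x^2 - 5 x + 1.

L_5(x); series = -x^5/120 + 5 x^4/24 - 5 x^3/3 + 5 x^2 - 5 x + 1


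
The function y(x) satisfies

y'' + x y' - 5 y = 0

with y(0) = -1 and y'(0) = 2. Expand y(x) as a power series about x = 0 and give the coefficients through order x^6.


Ansatz: y(x) = sum_{n>=0} a_n x^n, so y'(x) = sum_{n>=1} n a_n x^(n-1) and y''(x) = sum_{n>=2} n(n-1) a_n x^(n-2).
Substitute into P(x) y'' + Q(x) y' + R(x) y = 0 with P(x) = 1, Q(x) = x, R(x) = -5, and match powers of x.
Initial conditions: a_0 = -1, a_1 = 2.
Setting the coefficient of each power of x to zero and solving order by order (substituting the coefficients already found):
  x^0: 2 a_2 - 5 a_0 = 0  ->  2 a_2 = 5 a_0 = -5  ->  a_2 = -5/2
  x^1: 6 a_3 - 4 a_1 = 0  ->  6 a_3 = 4 a_1 = 8  ->  a_3 = 4/3
  x^2: 12 a_4 - 3 a_2 = 0  ->  12 a_4 = 3 a_2 = -15/2  ->  a_4 = -5/8
  x^3: 20 a_5 - 2 a_3 = 0  ->  20 a_5 = 2 a_3 = 8/3  ->  a_5 = 2/15
  x^4: 30 a_6 - a_4 = 0  ->  30 a_6 = a_4 = -5/8  ->  a_6 = -1/48
Truncated series: y(x) = -1 + 2 x - (5/2) x^2 + (4/3) x^3 - (5/8) x^4 + (2/15) x^5 - (1/48) x^6 + O(x^7).

a_0 = -1; a_1 = 2; a_2 = -5/2; a_3 = 4/3; a_4 = -5/8; a_5 = 2/15; a_6 = -1/48


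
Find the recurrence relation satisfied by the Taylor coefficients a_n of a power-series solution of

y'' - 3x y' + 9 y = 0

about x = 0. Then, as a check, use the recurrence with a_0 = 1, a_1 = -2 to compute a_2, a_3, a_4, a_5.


Substitute y = sum_n a_n x^n.
y''(x) has coefficient (n+2)(n+1) a_{n+2} at x^n;
-3 x y'(x) has coefficient -3 n a_n at x^n (shift);
9 y(x) has coefficient 9 a_n at x^n.
Matching x^n: (n+2)(n+1) a_{n+2} + (-3n + 9) a_n = 0.
Thus a_{n+2} = (3n - 9) / ((n+1)(n+2)) * a_n.

Check with a_0 = 1, a_1 = -2 (apply the recurrence for n = 0, 1, 2, 3): a_0 = 1, a_1 = -2, a_2 = -9/2, a_3 = 2, a_4 = 9/8, a_5 = 0.

a_(n+2) = (3n - 9) / ((n+1)(n+2)) * a_n; check: a_0 = 1, a_1 = -2, a_2 = -9/2, a_3 = 2, a_4 = 9/8, a_5 = 0


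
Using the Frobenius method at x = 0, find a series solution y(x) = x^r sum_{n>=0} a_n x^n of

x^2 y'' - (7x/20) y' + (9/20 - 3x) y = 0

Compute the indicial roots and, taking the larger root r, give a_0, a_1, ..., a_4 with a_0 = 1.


Write in Frobenius form y'' + (p(x)/x) y' + (q(x)/x^2) y = 0:
  p(x) = -7/20,  q(x) = 9/20 - 3x.
Indicial equation: r(r-1) + (-7/20) r + (9/20) = 0 -> roots r_1 = 3/4, r_2 = 3/5.
Take r = r_1 = 3/4. Let y(x) = x^r sum_{n>=0} a_n x^n with a_0 = 1.
Substitute y = x^r sum a_n x^n and match x^{r+n}. The recurrence is
  D(n) a_n - 3 a_{n-1} = 0,  where D(n) = (r+n)(r+n-1) + (-7/20)(r+n) + (9/20).
  a_n = 3 / D(n) * a_{n-1}.
Since the indicial polynomial factors as (r - r_1)(r - r_2), D(n) = (r_1 + n - r_1)(r_1 + n - r_2) = n(n + 3/20).
Evaluating step by step (a_0 = 1):
  n = 1: D(1) = 1(1 + 3/20) = 23/20; numerator = 3(1) = 3; a_1 = (3)/(23/20) = 60/23
  n = 2: D(2) = 2(2 + 3/20) = 43/10; numerator = 3(60/23) = 180/23; a_2 = (180/23)/(43/10) = 1800/989
  n = 3: D(3) = 3(3 + 3/20) = 189/20; numerator = 3(1800/989) = 5400/989; a_3 = (5400/989)/(189/20) = 4000/6923
  n = 4: D(4) = 4(4 + 3/20) = 83/5; numerator = 3(4000/6923) = 12000/6923; a_4 = (12000/6923)/(83/5) = 60000/574609

r = 3/4; a_0 = 1; a_1 = 60/23; a_2 = 1800/989; a_3 = 4000/6923; a_4 = 60000/574609


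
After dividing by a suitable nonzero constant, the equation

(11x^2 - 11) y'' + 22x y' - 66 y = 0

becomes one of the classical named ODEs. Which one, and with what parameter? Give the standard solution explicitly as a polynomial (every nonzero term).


All three coefficients share the factor -11; dividing through by -11 gives  (1 - x^2) y'' - 2x y' + 6 y = 0.
This matches the Legendre equation (1 - x^2) y'' - 2x y' + n(n+1) y = 0 (note the -2x y' term) with n(n+1) = 6, so n = 2; the polynomial solution is P_2(x).
With y = sum_k a_k x^k, matching x^k gives (k+2)(k+1) a_{k+2} = [k(k+1) - n(n+1)] a_k = (k - 2)(k + 3) a_k. The right side vanishes at k = 2, so the series with the parity of 2 terminates at degree 2.
Standard normalization (P_n(1) = 1): leading coefficient (2n)!/(2^n (n!)^2) = 24/(4*4) = 3/2, so a_2 = 3/2. Work downward with a_k = (k+1)(k+2) a_{k+2} / ((k - 2)(k + 3)):
  a_0 = (1)(2)(3/2) / ((0 - 2)(0 + 3)) = 3/(-6) = -1/2
Hence P_2(x) = 3 x^2/2 - 1/2.

P_2(x); series = 3 x^2/2 - 1/2


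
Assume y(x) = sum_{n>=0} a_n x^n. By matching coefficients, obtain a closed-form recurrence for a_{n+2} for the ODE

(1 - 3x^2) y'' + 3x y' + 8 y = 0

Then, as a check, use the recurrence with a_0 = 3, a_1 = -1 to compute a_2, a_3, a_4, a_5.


Substitute y = sum_n a_n x^n.
(1 - 3 x^2) y'' contributes (n+2)(n+1) a_{n+2} - 3 n(n-1) a_n at x^n.
3 x y'(x) contributes 3 n a_n at x^n.
8 y(x) contributes 8 a_n at x^n.
Matching x^n: (n+2)(n+1) a_{n+2} + (-3 n(n-1) + 3 n + 8) a_n = 0.
Thus a_{n+2} = (3 n(n-1) - 3 n - 8) / ((n+1)(n+2)) * a_n.

Check with a_0 = 3, a_1 = -1 (apply the recurrence for n = 0, 1, 2, 3): a_0 = 3, a_1 = -1, a_2 = -12, a_3 = 11/6, a_4 = 8, a_5 = 11/120.

a_(n+2) = (3 n(n-1) - 3 n - 8) / ((n+1)(n+2)) * a_n; check: a_0 = 3, a_1 = -1, a_2 = -12, a_3 = 11/6, a_4 = 8, a_5 = 11/120


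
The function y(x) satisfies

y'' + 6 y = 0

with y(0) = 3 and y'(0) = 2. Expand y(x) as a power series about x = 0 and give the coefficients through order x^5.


Ansatz: y(x) = sum_{n>=0} a_n x^n, so y'(x) = sum_{n>=1} n a_n x^(n-1) and y''(x) = sum_{n>=2} n(n-1) a_n x^(n-2).
Substitute into P(x) y'' + Q(x) y' + R(x) y = 0 with P(x) = 1, Q(x) = 0, R(x) = 6, and match powers of x.
Initial conditions: a_0 = 3, a_1 = 2.
Setting the coefficient of each power of x to zero and solving order by order (substituting the coefficients already found):
  x^0: 2 a_2 + 6 a_0 = 0  ->  2 a_2 = -6 a_0 = -18  ->  a_2 = -9
  x^1: 6 a_3 + 6 a_1 = 0  ->  6 a_3 = -6 a_1 = -12  ->  a_3 = -2
  x^2: 12 a_4 + 6 a_2 = 0  ->  12 a_4 = -6 a_2 = 54  ->  a_4 = 9/2
  x^3: 20 a_5 + 6 a_3 = 0  ->  20 a_5 = -6 a_3 = 12  ->  a_5 = 3/5
Truncated series: y(x) = 3 + 2 x - 9 x^2 - 2 x^3 + (9/2) x^4 + (3/5) x^5 + O(x^6).

a_0 = 3; a_1 = 2; a_2 = -9; a_3 = -2; a_4 = 9/2; a_5 = 3/5


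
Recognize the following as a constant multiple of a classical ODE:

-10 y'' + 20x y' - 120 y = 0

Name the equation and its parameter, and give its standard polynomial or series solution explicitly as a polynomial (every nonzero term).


All three coefficients share the factor -10; dividing through by -10 gives  y'' - 2x y' + 12 y = 0.
This matches the Hermite equation y'' - 2x y' + 2n y = 0 with 2n = 12, so n = 6; the polynomial solution is H_6(x).
With y = sum_k a_k x^k, matching x^k gives (k+2)(k+1) a_{k+2} = 2(k - n) a_k = 2(k - 6) a_k. The right side vanishes at k = 6, so the series with the parity of 6 terminates at degree 6.
Standard normalization: leading coefficient of H_n is 2^n, so a_6 = 2^6 = 64. Work downward with a_k = (k+1)(k+2) a_{k+2} / (2(k - n)):
  a_4 = (5)(6)(64) / (2(4 - 6)) = 1920/(-4) = -480
  a_2 = (3)(4)(-480) / (2(2 - 6)) = -5760/(-8) = 720
  a_0 = (1)(2)(720) / (2(0 - 6)) = 1440/(-12) = -120
Hence H_6(x) = 64 x^6 - 480 x^4 + 720 x^2 - 120.

H_6(x); series = 64 x^6 - 480 x^4 + 720 x^2 - 120


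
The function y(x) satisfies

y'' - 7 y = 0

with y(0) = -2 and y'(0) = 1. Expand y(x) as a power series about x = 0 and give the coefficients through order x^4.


Ansatz: y(x) = sum_{n>=0} a_n x^n, so y'(x) = sum_{n>=1} n a_n x^(n-1) and y''(x) = sum_{n>=2} n(n-1) a_n x^(n-2).
Substitute into P(x) y'' + Q(x) y' + R(x) y = 0 with P(x) = 1, Q(x) = 0, R(x) = -7, and match powers of x.
Initial conditions: a_0 = -2, a_1 = 1.
Setting the coefficient of each power of x to zero and solving order by order (substituting the coefficients already found):
  x^0: 2 a_2 - 7 a_0 = 0  ->  2 a_2 = 7 a_0 = -14  ->  a_2 = -7
  x^1: 6 a_3 - 7 a_1 = 0  ->  6 a_3 = 7 a_1 = 7  ->  a_3 = 7/6
  x^2: 12 a_4 - 7 a_2 = 0  ->  12 a_4 = 7 a_2 = -49  ->  a_4 = -49/12
Truncated series: y(x) = -2 + x - 7 x^2 + (7/6) x^3 - (49/12) x^4 + O(x^5).

a_0 = -2; a_1 = 1; a_2 = -7; a_3 = 7/6; a_4 = -49/12


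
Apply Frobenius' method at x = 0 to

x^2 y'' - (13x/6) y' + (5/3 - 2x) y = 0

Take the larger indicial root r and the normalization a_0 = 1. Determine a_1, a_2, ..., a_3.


Write in Frobenius form y'' + (p(x)/x) y' + (q(x)/x^2) y = 0:
  p(x) = -13/6,  q(x) = 5/3 - 2x.
Indicial equation: r(r-1) + (-13/6) r + (5/3) = 0 -> roots r_1 = 5/2, r_2 = 2/3.
Take r = r_1 = 5/2. Let y(x) = x^r sum_{n>=0} a_n x^n with a_0 = 1.
Substitute y = x^r sum a_n x^n and match x^{r+n}. The recurrence is
  D(n) a_n - 2 a_{n-1} = 0,  where D(n) = (r+n)(r+n-1) + (-13/6)(r+n) + (5/3).
  a_n = 2 / D(n) * a_{n-1}.
Since the indicial polynomial factors as (r - r_1)(r - r_2), D(n) = (r_1 + n - r_1)(r_1 + n - r_2) = n(n + 11/6).
Evaluating step by step (a_0 = 1):
  n = 1: D(1) = 1(1 + 11/6) = 17/6; numerator = 2(1) = 2; a_1 = (2)/(17/6) = 12/17
  n = 2: D(2) = 2(2 + 11/6) = 23/3; numerator = 2(12/17) = 24/17; a_2 = (24/17)/(23/3) = 72/391
  n = 3: D(3) = 3(3 + 11/6) = 29/2; numerator = 2(72/391) = 144/391; a_3 = (144/391)/(29/2) = 288/11339

r = 5/2; a_0 = 1; a_1 = 12/17; a_2 = 72/391; a_3 = 288/11339


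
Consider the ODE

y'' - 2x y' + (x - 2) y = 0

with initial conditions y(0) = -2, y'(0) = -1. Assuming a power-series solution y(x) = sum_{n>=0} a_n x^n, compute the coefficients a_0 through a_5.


Ansatz: y(x) = sum_{n>=0} a_n x^n, so y'(x) = sum_{n>=1} n a_n x^(n-1) and y''(x) = sum_{n>=2} n(n-1) a_n x^(n-2).
Substitute into P(x) y'' + Q(x) y' + R(x) y = 0 with P(x) = 1, Q(x) = -2x, R(x) = x - 2, and match powers of x.
Initial conditions: a_0 = -2, a_1 = -1.
Setting the coefficient of each power of x to zero and solving order by order (substituting the coefficients already found):
  x^0: 2 a_2 - 2 a_0 = 0  ->  2 a_2 = 2 a_0 = -4  ->  a_2 = -2
  x^1: 6 a_3 - 4 a_1 + a_0 = 0  ->  6 a_3 = 4 a_1 - a_0 = -2  ->  a_3 = -1/3
  x^2: 12 a_4 - 6 a_2 + a_1 = 0  ->  12 a_4 = 6 a_2 - a_1 = -11  ->  a_4 = -11/12
  x^3: 20 a_5 - 8 a_3 + a_2 = 0  ->  20 a_5 = 8 a_3 - a_2 = -2/3  ->  a_5 = -1/30
Truncated series: y(x) = -2 - x - 2 x^2 - (1/3) x^3 - (11/12) x^4 - (1/30) x^5 + O(x^6).

a_0 = -2; a_1 = -1; a_2 = -2; a_3 = -1/3; a_4 = -11/12; a_5 = -1/30


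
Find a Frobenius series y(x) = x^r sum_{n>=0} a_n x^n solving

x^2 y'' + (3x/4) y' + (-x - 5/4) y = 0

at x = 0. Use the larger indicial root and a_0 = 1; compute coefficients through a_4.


Write in Frobenius form y'' + (p(x)/x) y' + (q(x)/x^2) y = 0:
  p(x) = 3/4,  q(x) = -x - 5/4.
Indicial equation: r(r-1) + (3/4) r + (-5/4) = 0 -> roots r_1 = 5/4, r_2 = -1.
Take r = r_1 = 5/4. Let y(x) = x^r sum_{n>=0} a_n x^n with a_0 = 1.
Substitute y = x^r sum a_n x^n and match x^{r+n}. The recurrence is
  D(n) a_n - 1 a_{n-1} = 0,  where D(n) = (r+n)(r+n-1) + (3/4)(r+n) + (-5/4).
  a_n = 1 / D(n) * a_{n-1}.
Since the indicial polynomial factors as (r - r_1)(r - r_2), D(n) = (r_1 + n - r_1)(r_1 + n - r_2) = n(n + 9/4).
Evaluating step by step (a_0 = 1):
  n = 1: D(1) = 1(1 + 9/4) = 13/4; numerator = 1(1) = 1; a_1 = (1)/(13/4) = 4/13
  n = 2: D(2) = 2(2 + 9/4) = 17/2; numerator = 1(4/13) = 4/13; a_2 = (4/13)/(17/2) = 8/221
  n = 3: D(3) = 3(3 + 9/4) = 63/4; numerator = 1(8/221) = 8/221; a_3 = (8/221)/(63/4) = 32/13923
  n = 4: D(4) = 4(4 + 9/4) = 25; numerator = 1(32/13923) = 32/13923; a_4 = (32/13923)/(25) = 32/348075

r = 5/4; a_0 = 1; a_1 = 4/13; a_2 = 8/221; a_3 = 32/13923; a_4 = 32/348075


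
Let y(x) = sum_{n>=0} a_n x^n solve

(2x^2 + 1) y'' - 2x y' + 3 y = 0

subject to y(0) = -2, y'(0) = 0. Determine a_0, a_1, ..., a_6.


Ansatz: y(x) = sum_{n>=0} a_n x^n, so y'(x) = sum_{n>=1} n a_n x^(n-1) and y''(x) = sum_{n>=2} n(n-1) a_n x^(n-2).
Substitute into P(x) y'' + Q(x) y' + R(x) y = 0 with P(x) = 2x^2 + 1, Q(x) = -2x, R(x) = 3, and match powers of x.
Initial conditions: a_0 = -2, a_1 = 0.
Setting the coefficient of each power of x to zero and solving order by order (substituting the coefficients already found):
  x^0: 2 a_2 + 3 a_0 = 0  ->  2 a_2 = -3 a_0 = 6  ->  a_2 = 3
  x^1: 6 a_3 + a_1 = 0  ->  6 a_3 = -a_1 = 0  ->  a_3 = 0
  x^2: 12 a_4 + 3 a_2 = 0  ->  12 a_4 = -3 a_2 = -9  ->  a_4 = -3/4
  x^3: 20 a_5 + 9 a_3 = 0  ->  20 a_5 = -9 a_3 = 0  ->  a_5 = 0
  x^4: 30 a_6 + 19 a_4 = 0  ->  30 a_6 = -19 a_4 = 57/4  ->  a_6 = 19/40
Truncated series: y(x) = -2 + 3 x^2 - (3/4) x^4 + (19/40) x^6 + O(x^7).

a_0 = -2; a_1 = 0; a_2 = 3; a_3 = 0; a_4 = -3/4; a_5 = 0; a_6 = 19/40


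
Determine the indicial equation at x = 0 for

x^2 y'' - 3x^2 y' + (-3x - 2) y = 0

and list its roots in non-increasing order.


Divide by x^2 to reach normal form y'' + P_1(x) y' + P_2(x) y = 0 with P_1(x) = -3 and P_2(x) = -3/x - 2/x^2.
x = 0 is a singular point because the y-coefficient -3/x - 2/x^2 has a pole at x = 0.
It is a regular singular point because x P_1(x) = p(x) = -3x and x^2 P_2(x) = q(x) = -3x - 2 are polynomials, hence analytic at x = 0.
p(0) = 0,  q(0) = -2.
Indicial equation: r(r-1) + p(0) r + q(0) = 0, i.e. r^2 + (p(0) - 1) r + q(0) = 0, i.e. r^2 - 1 r - 2 = 0.
Discriminant: (-1)^2 - 4(-2) = 9, so r = (1 ± 3)/2.
Solving: r_1 = 2, r_2 = -1.

indicial: r^2 - 1 r - 2 = 0; roots r_1 = 2, r_2 = -1


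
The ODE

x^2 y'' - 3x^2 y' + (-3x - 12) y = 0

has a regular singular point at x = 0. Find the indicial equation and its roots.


Divide by x^2 to reach normal form y'' + P_1(x) y' + P_2(x) y = 0 with P_1(x) = -3 and P_2(x) = -3/x - 12/x^2.
x = 0 is a singular point because the y-coefficient -3/x - 12/x^2 has a pole at x = 0.
It is a regular singular point because x P_1(x) = p(x) = -3x and x^2 P_2(x) = q(x) = -3x - 12 are polynomials, hence analytic at x = 0.
p(0) = 0,  q(0) = -12.
Indicial equation: r(r-1) + p(0) r + q(0) = 0, i.e. r^2 + (p(0) - 1) r + q(0) = 0, i.e. r^2 - 1 r - 12 = 0.
Discriminant: (-1)^2 - 4(-12) = 49, so r = (1 ± 7)/2.
Solving: r_1 = 4, r_2 = -3.

indicial: r^2 - 1 r - 12 = 0; roots r_1 = 4, r_2 = -3


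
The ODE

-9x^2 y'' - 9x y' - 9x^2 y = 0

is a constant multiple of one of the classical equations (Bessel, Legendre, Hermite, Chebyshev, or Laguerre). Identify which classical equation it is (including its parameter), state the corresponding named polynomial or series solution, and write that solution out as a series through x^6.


All three coefficients share the factor -9; dividing through by -9 gives  x^2 y'' + x y' + x^2 y = 0.
This matches the Bessel equation x^2 y'' + x y' + (x^2 - nu^2) y = 0 with nu^2 = 0, so nu = 0; the solution bounded at x = 0 is J_0(x).
Frobenius at x = 0: indicial roots ±nu; for r = nu the recurrence k(k + 2nu) c_k = -c_{k-2} gives the standard series J_nu(x) = sum_{k>=0} (-1)^k / (k! (k+nu)!) (x/2)^(2k+nu). Evaluate the first 4 terms:
  k = 0: (-1)^0 / (0! * 0! * 2^0) x^0 = 1/(1*1*1) x^0 = (1) x^0
  k = 1: (-1)^1 / (1! * 1! * 2^2) x^2 = -1/(1*1*4) x^2 = (-1/4) x^2
  k = 2: (-1)^2 / (2! * 2! * 2^4) x^4 = 1/(2*2*16) x^4 = (1/64) x^4
  k = 3: (-1)^3 / (3! * 3! * 2^6) x^6 = -1/(6*6*64) x^6 = (-1/2304) x^6
Hence J_0(x) = -x^6/2304 + x^4/64 - x^2/4 + 1 + ....

J_0(x); series = -x^6/2304 + x^4/64 - x^2/4 + 1


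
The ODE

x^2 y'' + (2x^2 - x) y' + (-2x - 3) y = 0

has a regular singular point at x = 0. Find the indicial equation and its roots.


Divide by x^2 to reach normal form y'' + P_1(x) y' + P_2(x) y = 0 with P_1(x) = 2 - 1/x and P_2(x) = -2/x - 3/x^2.
x = 0 is a singular point because the y'-coefficient 2 - 1/x has a pole at x = 0 and the y-coefficient -2/x - 3/x^2 has a pole at x = 0.
It is a regular singular point because x P_1(x) = p(x) = 2x - 1 and x^2 P_2(x) = q(x) = -2x - 3 are polynomials, hence analytic at x = 0.
p(0) = -1,  q(0) = -3.
Indicial equation: r(r-1) + p(0) r + q(0) = 0, i.e. r^2 + (p(0) - 1) r + q(0) = 0, i.e. r^2 - 2 r - 3 = 0.
Discriminant: (-2)^2 - 4(-3) = 16, so r = (2 ± 4)/2.
Solving: r_1 = 3, r_2 = -1.

indicial: r^2 - 2 r - 3 = 0; roots r_1 = 3, r_2 = -1


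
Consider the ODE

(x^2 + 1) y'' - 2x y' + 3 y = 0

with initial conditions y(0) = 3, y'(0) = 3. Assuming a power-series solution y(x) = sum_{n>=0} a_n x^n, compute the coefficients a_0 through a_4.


Ansatz: y(x) = sum_{n>=0} a_n x^n, so y'(x) = sum_{n>=1} n a_n x^(n-1) and y''(x) = sum_{n>=2} n(n-1) a_n x^(n-2).
Substitute into P(x) y'' + Q(x) y' + R(x) y = 0 with P(x) = x^2 + 1, Q(x) = -2x, R(x) = 3, and match powers of x.
Initial conditions: a_0 = 3, a_1 = 3.
Setting the coefficient of each power of x to zero and solving order by order (substituting the coefficients already found):
  x^0: 2 a_2 + 3 a_0 = 0  ->  2 a_2 = -3 a_0 = -9  ->  a_2 = -9/2
  x^1: 6 a_3 + a_1 = 0  ->  6 a_3 = -a_1 = -3  ->  a_3 = -1/2
  x^2: 12 a_4 + a_2 = 0  ->  12 a_4 = -a_2 = 9/2  ->  a_4 = 3/8
Truncated series: y(x) = 3 + 3 x - (9/2) x^2 - (1/2) x^3 + (3/8) x^4 + O(x^5).

a_0 = 3; a_1 = 3; a_2 = -9/2; a_3 = -1/2; a_4 = 3/8


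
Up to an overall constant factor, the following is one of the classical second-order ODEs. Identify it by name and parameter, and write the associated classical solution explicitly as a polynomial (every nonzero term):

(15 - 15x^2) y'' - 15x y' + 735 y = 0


All three coefficients share the factor 15; dividing through by 15 gives  (1 - x^2) y'' - x y' + 49 y = 0.
This matches the Chebyshev equation (1 - x^2) y'' - x y' + n^2 y = 0 (note the -x y' term, not -2x y') with n^2 = 49, so n = 7; the polynomial solution is T_7(x).
With y = sum_k a_k x^k, matching x^k gives (k+2)(k+1) a_{k+2} = (k^2 - n^2) a_k = (k - 7)(k + 7) a_k. The right side vanishes at k = 7, so the series with the parity of 7 terminates at degree 7.
Standard normalization: leading coefficient of T_n is 2^(n-1), so a_7 = 2^6 = 64. Work downward with a_k = (k+1)(k+2) a_{k+2} / ((k - 7)(k + 7)):
  a_5 = (6)(7)(64) / ((5 - 7)(5 + 7)) = 2688/(-24) = -112
  a_3 = (4)(5)(-112) / ((3 - 7)(3 + 7)) = -2240/(-40) = 56
  a_1 = (2)(3)(56) / ((1 - 7)(1 + 7)) = 336/(-48) = -7
Hence T_7(x) = 64 x^7 - 112 x^5 + 56 x^3 - 7 x.

T_7(x); series = 64 x^7 - 112 x^5 + 56 x^3 - 7 x


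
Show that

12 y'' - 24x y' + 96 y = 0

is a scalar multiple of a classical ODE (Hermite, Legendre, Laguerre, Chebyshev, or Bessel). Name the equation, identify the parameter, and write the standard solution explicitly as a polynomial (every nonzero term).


All three coefficients share the factor 12; dividing through by 12 gives  y'' - 2x y' + 8 y = 0.
This matches the Hermite equation y'' - 2x y' + 2n y = 0 with 2n = 8, so n = 4; the polynomial solution is H_4(x).
With y = sum_k a_k x^k, matching x^k gives (k+2)(k+1) a_{k+2} = 2(k - n) a_k = 2(k - 4) a_k. The right side vanishes at k = 4, so the series with the parity of 4 terminates at degree 4.
Standard normalization: leading coefficient of H_n is 2^n, so a_4 = 2^4 = 16. Work downward with a_k = (k+1)(k+2) a_{k+2} / (2(k - n)):
  a_2 = (3)(4)(16) / (2(2 - 4)) = 192/(-4) = -48
  a_0 = (1)(2)(-48) / (2(0 - 4)) = -96/(-8) = 12
Hence H_4(x) = 16 x^4 - 48 x^2 + 12.

H_4(x); series = 16 x^4 - 48 x^2 + 12


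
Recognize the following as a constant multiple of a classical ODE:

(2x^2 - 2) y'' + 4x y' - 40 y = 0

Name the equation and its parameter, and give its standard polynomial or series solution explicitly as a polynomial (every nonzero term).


All three coefficients share the factor -2; dividing through by -2 gives  (1 - x^2) y'' - 2x y' + 20 y = 0.
This matches the Legendre equation (1 - x^2) y'' - 2x y' + n(n+1) y = 0 (note the -2x y' term) with n(n+1) = 20, so n = 4; the polynomial solution is P_4(x).
With y = sum_k a_k x^k, matching x^k gives (k+2)(k+1) a_{k+2} = [k(k+1) - n(n+1)] a_k = (k - 4)(k + 5) a_k. The right side vanishes at k = 4, so the series with the parity of 4 terminates at degree 4.
Standard normalization (P_n(1) = 1): leading coefficient (2n)!/(2^n (n!)^2) = 40320/(16*576) = 35/8, so a_4 = 35/8. Work downward with a_k = (k+1)(k+2) a_{k+2} / ((k - 4)(k + 5)):
  a_2 = (3)(4)(35/8) / ((2 - 4)(2 + 5)) = (105/2)/(-14) = -15/4
  a_0 = (1)(2)(-15/4) / ((0 - 4)(0 + 5)) = (-15/2)/(-20) = 3/8
Hence P_4(x) = 35 x^4/8 - 15 x^2/4 + 3/8.

P_4(x); series = 35 x^4/8 - 15 x^2/4 + 3/8


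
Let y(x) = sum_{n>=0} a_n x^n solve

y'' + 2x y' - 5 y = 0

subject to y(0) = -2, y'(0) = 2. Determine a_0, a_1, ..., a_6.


Ansatz: y(x) = sum_{n>=0} a_n x^n, so y'(x) = sum_{n>=1} n a_n x^(n-1) and y''(x) = sum_{n>=2} n(n-1) a_n x^(n-2).
Substitute into P(x) y'' + Q(x) y' + R(x) y = 0 with P(x) = 1, Q(x) = 2x, R(x) = -5, and match powers of x.
Initial conditions: a_0 = -2, a_1 = 2.
Setting the coefficient of each power of x to zero and solving order by order (substituting the coefficients already found):
  x^0: 2 a_2 - 5 a_0 = 0  ->  2 a_2 = 5 a_0 = -10  ->  a_2 = -5
  x^1: 6 a_3 - 3 a_1 = 0  ->  6 a_3 = 3 a_1 = 6  ->  a_3 = 1
  x^2: 12 a_4 - a_2 = 0  ->  12 a_4 = a_2 = -5  ->  a_4 = -5/12
  x^3: 20 a_5 + a_3 = 0  ->  20 a_5 = -a_3 = -1  ->  a_5 = -1/20
  x^4: 30 a_6 + 3 a_4 = 0  ->  30 a_6 = -3 a_4 = 5/4  ->  a_6 = 1/24
Truncated series: y(x) = -2 + 2 x - 5 x^2 + x^3 - (5/12) x^4 - (1/20) x^5 + (1/24) x^6 + O(x^7).

a_0 = -2; a_1 = 2; a_2 = -5; a_3 = 1; a_4 = -5/12; a_5 = -1/20; a_6 = 1/24


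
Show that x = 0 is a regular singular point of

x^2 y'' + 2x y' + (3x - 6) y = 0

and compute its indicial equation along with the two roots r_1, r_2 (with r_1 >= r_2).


Divide by x^2 to reach normal form y'' + P_1(x) y' + P_2(x) y = 0 with P_1(x) = 2/x and P_2(x) = 3/x - 6/x^2.
x = 0 is a singular point because the y'-coefficient 2/x has a pole at x = 0 and the y-coefficient 3/x - 6/x^2 has a pole at x = 0.
It is a regular singular point because x P_1(x) = p(x) = 2 and x^2 P_2(x) = q(x) = 3x - 6 are polynomials, hence analytic at x = 0.
p(0) = 2,  q(0) = -6.
Indicial equation: r(r-1) + p(0) r + q(0) = 0, i.e. r^2 + (p(0) - 1) r + q(0) = 0, i.e. r^2 + 1 r - 6 = 0.
Discriminant: (1)^2 - 4(-6) = 25, so r = (-1 ± 5)/2.
Solving: r_1 = 2, r_2 = -3.

indicial: r^2 + 1 r - 6 = 0; roots r_1 = 2, r_2 = -3


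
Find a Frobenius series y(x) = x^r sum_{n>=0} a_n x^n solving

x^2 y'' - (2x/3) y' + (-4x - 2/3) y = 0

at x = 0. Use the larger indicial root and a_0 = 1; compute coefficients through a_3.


Write in Frobenius form y'' + (p(x)/x) y' + (q(x)/x^2) y = 0:
  p(x) = -2/3,  q(x) = -4x - 2/3.
Indicial equation: r(r-1) + (-2/3) r + (-2/3) = 0 -> roots r_1 = 2, r_2 = -1/3.
Take r = r_1 = 2. Let y(x) = x^r sum_{n>=0} a_n x^n with a_0 = 1.
Substitute y = x^r sum a_n x^n and match x^{r+n}. The recurrence is
  D(n) a_n - 4 a_{n-1} = 0,  where D(n) = (r+n)(r+n-1) + (-2/3)(r+n) + (-2/3).
  a_n = 4 / D(n) * a_{n-1}.
Since the indicial polynomial factors as (r - r_1)(r - r_2), D(n) = (r_1 + n - r_1)(r_1 + n - r_2) = n(n + 7/3).
Evaluating step by step (a_0 = 1):
  n = 1: D(1) = 1(1 + 7/3) = 10/3; numerator = 4(1) = 4; a_1 = (4)/(10/3) = 6/5
  n = 2: D(2) = 2(2 + 7/3) = 26/3; numerator = 4(6/5) = 24/5; a_2 = (24/5)/(26/3) = 36/65
  n = 3: D(3) = 3(3 + 7/3) = 16; numerator = 4(36/65) = 144/65; a_3 = (144/65)/(16) = 9/65

r = 2; a_0 = 1; a_1 = 6/5; a_2 = 36/65; a_3 = 9/65


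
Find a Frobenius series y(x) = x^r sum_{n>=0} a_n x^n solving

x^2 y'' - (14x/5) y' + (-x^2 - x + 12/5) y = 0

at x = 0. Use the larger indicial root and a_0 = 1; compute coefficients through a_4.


Write in Frobenius form y'' + (p(x)/x) y' + (q(x)/x^2) y = 0:
  p(x) = -14/5,  q(x) = -x^2 - x + 12/5.
Indicial equation: r(r-1) + (-14/5) r + (12/5) = 0 -> roots r_1 = 3, r_2 = 4/5.
Take r = r_1 = 3. Let y(x) = x^r sum_{n>=0} a_n x^n with a_0 = 1.
Substitute y = x^r sum a_n x^n and match x^{r+n}. The recurrence is
  D(n) a_n - 1 a_{n-1} - 1 a_{n-2} = 0,  where D(n) = (r+n)(r+n-1) + (-14/5)(r+n) + (12/5).
  a_n = [1 a_{n-1} + 1 a_{n-2}] / D(n).
Since the indicial polynomial factors as (r - r_1)(r - r_2), D(n) = (r_1 + n - r_1)(r_1 + n - r_2) = n(n + 11/5).
Evaluating step by step (a_0 = 1):
  n = 1: D(1) = 1(1 + 11/5) = 16/5; numerator = 1(1) = 1; a_1 = (1)/(16/5) = 5/16
  n = 2: D(2) = 2(2 + 11/5) = 42/5; numerator = 1(5/16) + 1(1) = 21/16; a_2 = (21/16)/(42/5) = 5/32
  n = 3: D(3) = 3(3 + 11/5) = 78/5; numerator = 1(5/32) + 1(5/16) = 15/32; a_3 = (15/32)/(78/5) = 25/832
  n = 4: D(4) = 4(4 + 11/5) = 124/5; numerator = 1(25/832) + 1(5/32) = 155/832; a_4 = (155/832)/(124/5) = 25/3328

r = 3; a_0 = 1; a_1 = 5/16; a_2 = 5/32; a_3 = 25/832; a_4 = 25/3328


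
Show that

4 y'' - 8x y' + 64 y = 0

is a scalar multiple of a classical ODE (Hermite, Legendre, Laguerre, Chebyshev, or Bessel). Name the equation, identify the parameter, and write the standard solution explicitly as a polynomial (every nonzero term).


All three coefficients share the factor 4; dividing through by 4 gives  y'' - 2x y' + 16 y = 0.
This matches the Hermite equation y'' - 2x y' + 2n y = 0 with 2n = 16, so n = 8; the polynomial solution is H_8(x).
With y = sum_k a_k x^k, matching x^k gives (k+2)(k+1) a_{k+2} = 2(k - n) a_k = 2(k - 8) a_k. The right side vanishes at k = 8, so the series with the parity of 8 terminates at degree 8.
Standard normalization: leading coefficient of H_n is 2^n, so a_8 = 2^8 = 256. Work downward with a_k = (k+1)(k+2) a_{k+2} / (2(k - n)):
  a_6 = (7)(8)(256) / (2(6 - 8)) = 14336/(-4) = -3584
  a_4 = (5)(6)(-3584) / (2(4 - 8)) = -107520/(-8) = 13440
  a_2 = (3)(4)(13440) / (2(2 - 8)) = 161280/(-12) = -13440
  a_0 = (1)(2)(-13440) / (2(0 - 8)) = -26880/(-16) = 1680
Hence H_8(x) = 256 x^8 - 3584 x^6 + 13440 x^4 - 13440 x^2 + 1680.

H_8(x); series = 256 x^8 - 3584 x^6 + 13440 x^4 - 13440 x^2 + 1680


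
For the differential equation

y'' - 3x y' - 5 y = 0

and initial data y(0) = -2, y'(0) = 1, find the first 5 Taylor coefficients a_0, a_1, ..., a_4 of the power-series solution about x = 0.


Ansatz: y(x) = sum_{n>=0} a_n x^n, so y'(x) = sum_{n>=1} n a_n x^(n-1) and y''(x) = sum_{n>=2} n(n-1) a_n x^(n-2).
Substitute into P(x) y'' + Q(x) y' + R(x) y = 0 with P(x) = 1, Q(x) = -3x, R(x) = -5, and match powers of x.
Initial conditions: a_0 = -2, a_1 = 1.
Setting the coefficient of each power of x to zero and solving order by order (substituting the coefficients already found):
  x^0: 2 a_2 - 5 a_0 = 0  ->  2 a_2 = 5 a_0 = -10  ->  a_2 = -5
  x^1: 6 a_3 - 8 a_1 = 0  ->  6 a_3 = 8 a_1 = 8  ->  a_3 = 4/3
  x^2: 12 a_4 - 11 a_2 = 0  ->  12 a_4 = 11 a_2 = -55  ->  a_4 = -55/12
Truncated series: y(x) = -2 + x - 5 x^2 + (4/3) x^3 - (55/12) x^4 + O(x^5).

a_0 = -2; a_1 = 1; a_2 = -5; a_3 = 4/3; a_4 = -55/12


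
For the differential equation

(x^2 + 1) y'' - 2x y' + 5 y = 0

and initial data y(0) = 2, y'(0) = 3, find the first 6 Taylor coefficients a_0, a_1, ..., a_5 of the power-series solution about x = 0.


Ansatz: y(x) = sum_{n>=0} a_n x^n, so y'(x) = sum_{n>=1} n a_n x^(n-1) and y''(x) = sum_{n>=2} n(n-1) a_n x^(n-2).
Substitute into P(x) y'' + Q(x) y' + R(x) y = 0 with P(x) = x^2 + 1, Q(x) = -2x, R(x) = 5, and match powers of x.
Initial conditions: a_0 = 2, a_1 = 3.
Setting the coefficient of each power of x to zero and solving order by order (substituting the coefficients already found):
  x^0: 2 a_2 + 5 a_0 = 0  ->  2 a_2 = -5 a_0 = -10  ->  a_2 = -5
  x^1: 6 a_3 + 3 a_1 = 0  ->  6 a_3 = -3 a_1 = -9  ->  a_3 = -3/2
  x^2: 12 a_4 + 3 a_2 = 0  ->  12 a_4 = -3 a_2 = 15  ->  a_4 = 5/4
  x^3: 20 a_5 + 5 a_3 = 0  ->  20 a_5 = -5 a_3 = 15/2  ->  a_5 = 3/8
Truncated series: y(x) = 2 + 3 x - 5 x^2 - (3/2) x^3 + (5/4) x^4 + (3/8) x^5 + O(x^6).

a_0 = 2; a_1 = 3; a_2 = -5; a_3 = -3/2; a_4 = 5/4; a_5 = 3/8


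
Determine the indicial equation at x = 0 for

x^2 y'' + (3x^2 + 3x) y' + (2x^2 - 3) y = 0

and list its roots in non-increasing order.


Divide by x^2 to reach normal form y'' + P_1(x) y' + P_2(x) y = 0 with P_1(x) = 3 + 3/x and P_2(x) = 2 - 3/x^2.
x = 0 is a singular point because the y'-coefficient 3 + 3/x has a pole at x = 0 and the y-coefficient 2 - 3/x^2 has a pole at x = 0.
It is a regular singular point because x P_1(x) = p(x) = 3x + 3 and x^2 P_2(x) = q(x) = 2x^2 - 3 are polynomials, hence analytic at x = 0.
p(0) = 3,  q(0) = -3.
Indicial equation: r(r-1) + p(0) r + q(0) = 0, i.e. r^2 + (p(0) - 1) r + q(0) = 0, i.e. r^2 + 2 r - 3 = 0.
Discriminant: (2)^2 - 4(-3) = 16, so r = (-2 ± 4)/2.
Solving: r_1 = 1, r_2 = -3.

indicial: r^2 + 2 r - 3 = 0; roots r_1 = 1, r_2 = -3


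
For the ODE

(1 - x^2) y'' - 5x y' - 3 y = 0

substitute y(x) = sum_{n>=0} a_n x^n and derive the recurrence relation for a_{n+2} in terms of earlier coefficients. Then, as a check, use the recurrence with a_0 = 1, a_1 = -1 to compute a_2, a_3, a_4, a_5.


Substitute y = sum_n a_n x^n.
(1 - 1 x^2) y'' contributes (n+2)(n+1) a_{n+2} - n(n-1) a_n at x^n.
-5 x y'(x) contributes -5 n a_n at x^n.
-3 y(x) contributes -3 a_n at x^n.
Matching x^n: (n+2)(n+1) a_{n+2} + (-n(n-1) - 5 n - 3) a_n = 0.
Thus a_{n+2} = (n(n-1) + 5 n + 3) / ((n+1)(n+2)) * a_n.

Check with a_0 = 1, a_1 = -1 (apply the recurrence for n = 0, 1, 2, 3): a_0 = 1, a_1 = -1, a_2 = 3/2, a_3 = -4/3, a_4 = 15/8, a_5 = -8/5.

a_(n+2) = (n(n-1) + 5 n + 3) / ((n+1)(n+2)) * a_n; check: a_0 = 1, a_1 = -1, a_2 = 3/2, a_3 = -4/3, a_4 = 15/8, a_5 = -8/5


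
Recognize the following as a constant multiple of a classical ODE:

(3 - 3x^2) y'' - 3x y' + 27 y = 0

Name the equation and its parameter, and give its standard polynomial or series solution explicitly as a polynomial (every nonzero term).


All three coefficients share the factor 3; dividing through by 3 gives  (1 - x^2) y'' - x y' + 9 y = 0.
This matches the Chebyshev equation (1 - x^2) y'' - x y' + n^2 y = 0 (note the -x y' term, not -2x y') with n^2 = 9, so n = 3; the polynomial solution is T_3(x).
With y = sum_k a_k x^k, matching x^k gives (k+2)(k+1) a_{k+2} = (k^2 - n^2) a_k = (k - 3)(k + 3) a_k. The right side vanishes at k = 3, so the series with the parity of 3 terminates at degree 3.
Standard normalization: leading coefficient of T_n is 2^(n-1), so a_3 = 2^2 = 4. Work downward with a_k = (k+1)(k+2) a_{k+2} / ((k - 3)(k + 3)):
  a_1 = (2)(3)(4) / ((1 - 3)(1 + 3)) = 24/(-8) = -3
Hence T_3(x) = 4 x^3 - 3 x.

T_3(x); series = 4 x^3 - 3 x


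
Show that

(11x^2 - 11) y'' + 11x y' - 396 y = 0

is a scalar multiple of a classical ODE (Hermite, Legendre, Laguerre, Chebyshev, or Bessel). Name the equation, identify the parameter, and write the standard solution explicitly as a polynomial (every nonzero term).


All three coefficients share the factor -11; dividing through by -11 gives  (1 - x^2) y'' - x y' + 36 y = 0.
This matches the Chebyshev equation (1 - x^2) y'' - x y' + n^2 y = 0 (note the -x y' term, not -2x y') with n^2 = 36, so n = 6; the polynomial solution is T_6(x).
With y = sum_k a_k x^k, matching x^k gives (k+2)(k+1) a_{k+2} = (k^2 - n^2) a_k = (k - 6)(k + 6) a_k. The right side vanishes at k = 6, so the series with the parity of 6 terminates at degree 6.
Standard normalization: leading coefficient of T_n is 2^(n-1), so a_6 = 2^5 = 32. Work downward with a_k = (k+1)(k+2) a_{k+2} / ((k - 6)(k + 6)):
  a_4 = (5)(6)(32) / ((4 - 6)(4 + 6)) = 960/(-20) = -48
  a_2 = (3)(4)(-48) / ((2 - 6)(2 + 6)) = -576/(-32) = 18
  a_0 = (1)(2)(18) / ((0 - 6)(0 + 6)) = 36/(-36) = -1
Hence T_6(x) = 32 x^6 - 48 x^4 + 18 x^2 - 1.

T_6(x); series = 32 x^6 - 48 x^4 + 18 x^2 - 1


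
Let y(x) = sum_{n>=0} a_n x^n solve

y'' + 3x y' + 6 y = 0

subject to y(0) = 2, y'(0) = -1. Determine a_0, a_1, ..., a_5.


Ansatz: y(x) = sum_{n>=0} a_n x^n, so y'(x) = sum_{n>=1} n a_n x^(n-1) and y''(x) = sum_{n>=2} n(n-1) a_n x^(n-2).
Substitute into P(x) y'' + Q(x) y' + R(x) y = 0 with P(x) = 1, Q(x) = 3x, R(x) = 6, and match powers of x.
Initial conditions: a_0 = 2, a_1 = -1.
Setting the coefficient of each power of x to zero and solving order by order (substituting the coefficients already found):
  x^0: 2 a_2 + 6 a_0 = 0  ->  2 a_2 = -6 a_0 = -12  ->  a_2 = -6
  x^1: 6 a_3 + 9 a_1 = 0  ->  6 a_3 = -9 a_1 = 9  ->  a_3 = 3/2
  x^2: 12 a_4 + 12 a_2 = 0  ->  12 a_4 = -12 a_2 = 72  ->  a_4 = 6
  x^3: 20 a_5 + 15 a_3 = 0  ->  20 a_5 = -15 a_3 = -45/2  ->  a_5 = -9/8
Truncated series: y(x) = 2 - x - 6 x^2 + (3/2) x^3 + 6 x^4 - (9/8) x^5 + O(x^6).

a_0 = 2; a_1 = -1; a_2 = -6; a_3 = 3/2; a_4 = 6; a_5 = -9/8


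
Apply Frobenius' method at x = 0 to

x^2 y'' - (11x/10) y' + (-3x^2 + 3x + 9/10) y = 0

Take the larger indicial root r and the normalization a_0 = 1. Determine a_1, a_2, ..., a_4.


Write in Frobenius form y'' + (p(x)/x) y' + (q(x)/x^2) y = 0:
  p(x) = -11/10,  q(x) = -3x^2 + 3x + 9/10.
Indicial equation: r(r-1) + (-11/10) r + (9/10) = 0 -> roots r_1 = 3/2, r_2 = 3/5.
Take r = r_1 = 3/2. Let y(x) = x^r sum_{n>=0} a_n x^n with a_0 = 1.
Substitute y = x^r sum a_n x^n and match x^{r+n}. The recurrence is
  D(n) a_n + 3 a_{n-1} - 3 a_{n-2} = 0,  where D(n) = (r+n)(r+n-1) + (-11/10)(r+n) + (9/10).
  a_n = [-3 a_{n-1} + 3 a_{n-2}] / D(n).
Since the indicial polynomial factors as (r - r_1)(r - r_2), D(n) = (r_1 + n - r_1)(r_1 + n - r_2) = n(n + 9/10).
Evaluating step by step (a_0 = 1):
  n = 1: D(1) = 1(1 + 9/10) = 19/10; numerator = -3(1) = -3; a_1 = (-3)/(19/10) = -30/19
  n = 2: D(2) = 2(2 + 9/10) = 29/5; numerator = -3(-30/19) + 3(1) = 147/19; a_2 = (147/19)/(29/5) = 735/551
  n = 3: D(3) = 3(3 + 9/10) = 117/10; numerator = -3(735/551) + 3(-30/19) = -4815/551; a_3 = (-4815/551)/(117/10) = -5350/7163
  n = 4: D(4) = 4(4 + 9/10) = 98/5; numerator = -3(-5350/7163) + 3(735/551) = 44715/7163; a_4 = (44715/7163)/(98/5) = 223575/701974

r = 3/2; a_0 = 1; a_1 = -30/19; a_2 = 735/551; a_3 = -5350/7163; a_4 = 223575/701974


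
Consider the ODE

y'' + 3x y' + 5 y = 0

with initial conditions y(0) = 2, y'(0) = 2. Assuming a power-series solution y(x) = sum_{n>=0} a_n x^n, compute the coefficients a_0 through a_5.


Ansatz: y(x) = sum_{n>=0} a_n x^n, so y'(x) = sum_{n>=1} n a_n x^(n-1) and y''(x) = sum_{n>=2} n(n-1) a_n x^(n-2).
Substitute into P(x) y'' + Q(x) y' + R(x) y = 0 with P(x) = 1, Q(x) = 3x, R(x) = 5, and match powers of x.
Initial conditions: a_0 = 2, a_1 = 2.
Setting the coefficient of each power of x to zero and solving order by order (substituting the coefficients already found):
  x^0: 2 a_2 + 5 a_0 = 0  ->  2 a_2 = -5 a_0 = -10  ->  a_2 = -5
  x^1: 6 a_3 + 8 a_1 = 0  ->  6 a_3 = -8 a_1 = -16  ->  a_3 = -8/3
  x^2: 12 a_4 + 11 a_2 = 0  ->  12 a_4 = -11 a_2 = 55  ->  a_4 = 55/12
  x^3: 20 a_5 + 14 a_3 = 0  ->  20 a_5 = -14 a_3 = 112/3  ->  a_5 = 28/15
Truncated series: y(x) = 2 + 2 x - 5 x^2 - (8/3) x^3 + (55/12) x^4 + (28/15) x^5 + O(x^6).

a_0 = 2; a_1 = 2; a_2 = -5; a_3 = -8/3; a_4 = 55/12; a_5 = 28/15


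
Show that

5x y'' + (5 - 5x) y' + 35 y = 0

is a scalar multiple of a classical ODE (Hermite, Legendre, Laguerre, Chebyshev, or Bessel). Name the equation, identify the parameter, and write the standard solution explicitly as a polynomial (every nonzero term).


All three coefficients share the factor 5; dividing through by 5 gives  x y'' + (1 - x) y' + 7 y = 0.
This matches the Laguerre equation x y'' + (1 - x) y' + n y = 0 with n = 7; the polynomial solution is L_7(x).
With y = sum_k a_k x^k, matching x^k gives (k+1)k a_{k+1} + (k+1) a_{k+1} - k a_k + n a_k = 0, i.e. (k+1)^2 a_{k+1} = (k - n) a_k = (k - 7) a_k. The right side vanishes at k = 7, so the series terminates at degree 7.
Standard normalization L_n(0) = 1 gives a_0 = 1. Work upward with a_{k+1} = (k - 7) a_k / (k+1)^2:
  a_1 = (0 - 7)(1) / 1^2 = -7/1 = -7
  a_2 = (1 - 7)(-7) / 2^2 = 42/4 = 21/2
  a_3 = (2 - 7)(21/2) / 3^2 = (-105/2)/9 = -35/6
  a_4 = (3 - 7)(-35/6) / 4^2 = (70/3)/16 = 35/24
  a_5 = (4 - 7)(35/24) / 5^2 = (-35/8)/25 = -7/40
  a_6 = (5 - 7)(-7/40) / 6^2 = (7/20)/36 = 7/720
  a_7 = (6 - 7)(7/720) / 7^2 = (-7/720)/49 = -1/5040
Hence L_7(x) = -x^7/5040 + 7 x^6/720 - 7 x^5/40 + 35 x^4/24 - 35 x^3/6 + 21 x^2/2 - 7 x + 1.

L_7(x); series = -x^7/5040 + 7 x^6/720 - 7 x^5/40 + 35 x^4/24 - 35 x^3/6 + 21 x^2/2 - 7 x + 1


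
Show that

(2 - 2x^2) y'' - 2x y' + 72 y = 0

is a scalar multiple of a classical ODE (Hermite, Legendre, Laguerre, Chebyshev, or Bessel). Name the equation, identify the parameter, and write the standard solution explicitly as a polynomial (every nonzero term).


All three coefficients share the factor 2; dividing through by 2 gives  (1 - x^2) y'' - x y' + 36 y = 0.
This matches the Chebyshev equation (1 - x^2) y'' - x y' + n^2 y = 0 (note the -x y' term, not -2x y') with n^2 = 36, so n = 6; the polynomial solution is T_6(x).
With y = sum_k a_k x^k, matching x^k gives (k+2)(k+1) a_{k+2} = (k^2 - n^2) a_k = (k - 6)(k + 6) a_k. The right side vanishes at k = 6, so the series with the parity of 6 terminates at degree 6.
Standard normalization: leading coefficient of T_n is 2^(n-1), so a_6 = 2^5 = 32. Work downward with a_k = (k+1)(k+2) a_{k+2} / ((k - 6)(k + 6)):
  a_4 = (5)(6)(32) / ((4 - 6)(4 + 6)) = 960/(-20) = -48
  a_2 = (3)(4)(-48) / ((2 - 6)(2 + 6)) = -576/(-32) = 18
  a_0 = (1)(2)(18) / ((0 - 6)(0 + 6)) = 36/(-36) = -1
Hence T_6(x) = 32 x^6 - 48 x^4 + 18 x^2 - 1.

T_6(x); series = 32 x^6 - 48 x^4 + 18 x^2 - 1


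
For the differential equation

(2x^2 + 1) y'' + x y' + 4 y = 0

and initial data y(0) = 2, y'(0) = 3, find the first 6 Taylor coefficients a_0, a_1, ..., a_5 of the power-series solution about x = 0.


Ansatz: y(x) = sum_{n>=0} a_n x^n, so y'(x) = sum_{n>=1} n a_n x^(n-1) and y''(x) = sum_{n>=2} n(n-1) a_n x^(n-2).
Substitute into P(x) y'' + Q(x) y' + R(x) y = 0 with P(x) = 2x^2 + 1, Q(x) = x, R(x) = 4, and match powers of x.
Initial conditions: a_0 = 2, a_1 = 3.
Setting the coefficient of each power of x to zero and solving order by order (substituting the coefficients already found):
  x^0: 2 a_2 + 4 a_0 = 0  ->  2 a_2 = -4 a_0 = -8  ->  a_2 = -4
  x^1: 6 a_3 + 5 a_1 = 0  ->  6 a_3 = -5 a_1 = -15  ->  a_3 = -5/2
  x^2: 12 a_4 + 10 a_2 = 0  ->  12 a_4 = -10 a_2 = 40  ->  a_4 = 10/3
  x^3: 20 a_5 + 19 a_3 = 0  ->  20 a_5 = -19 a_3 = 95/2  ->  a_5 = 19/8
Truncated series: y(x) = 2 + 3 x - 4 x^2 - (5/2) x^3 + (10/3) x^4 + (19/8) x^5 + O(x^6).

a_0 = 2; a_1 = 3; a_2 = -4; a_3 = -5/2; a_4 = 10/3; a_5 = 19/8


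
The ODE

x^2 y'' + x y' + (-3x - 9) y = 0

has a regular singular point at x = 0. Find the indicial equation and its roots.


Divide by x^2 to reach normal form y'' + P_1(x) y' + P_2(x) y = 0 with P_1(x) = 1/x and P_2(x) = -3/x - 9/x^2.
x = 0 is a singular point because the y'-coefficient 1/x has a pole at x = 0 and the y-coefficient -3/x - 9/x^2 has a pole at x = 0.
It is a regular singular point because x P_1(x) = p(x) = 1 and x^2 P_2(x) = q(x) = -3x - 9 are polynomials, hence analytic at x = 0.
p(0) = 1,  q(0) = -9.
Indicial equation: r(r-1) + p(0) r + q(0) = 0, i.e. r^2 + (p(0) - 1) r + q(0) = 0, i.e. r^2 - 9 = 0.
Discriminant: (0)^2 - 4(-9) = 36, so r = (0 ± 6)/2.
Solving: r_1 = 3, r_2 = -3.

indicial: r^2 - 9 = 0; roots r_1 = 3, r_2 = -3


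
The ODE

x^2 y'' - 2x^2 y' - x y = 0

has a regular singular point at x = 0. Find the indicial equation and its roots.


Divide by x^2 to reach normal form y'' + P_1(x) y' + P_2(x) y = 0 with P_1(x) = -2 and P_2(x) = -1/x.
x = 0 is a singular point because the y-coefficient -1/x has a pole at x = 0.
It is a regular singular point because x P_1(x) = p(x) = -2x and x^2 P_2(x) = q(x) = -x are polynomials, hence analytic at x = 0.
p(0) = 0,  q(0) = 0.
Indicial equation: r(r-1) + p(0) r + q(0) = 0, i.e. r^2 + (p(0) - 1) r + q(0) = 0, i.e. r^2 - 1 r = 0.
Discriminant: (-1)^2 - 4(0) = 1, so r = (1 ± 1)/2.
Solving: r_1 = 1, r_2 = 0.

indicial: r^2 - 1 r = 0; roots r_1 = 1, r_2 = 0


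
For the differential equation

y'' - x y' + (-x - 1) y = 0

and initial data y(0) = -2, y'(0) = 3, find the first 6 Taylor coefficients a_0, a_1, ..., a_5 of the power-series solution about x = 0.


Ansatz: y(x) = sum_{n>=0} a_n x^n, so y'(x) = sum_{n>=1} n a_n x^(n-1) and y''(x) = sum_{n>=2} n(n-1) a_n x^(n-2).
Substitute into P(x) y'' + Q(x) y' + R(x) y = 0 with P(x) = 1, Q(x) = -x, R(x) = -x - 1, and match powers of x.
Initial conditions: a_0 = -2, a_1 = 3.
Setting the coefficient of each power of x to zero and solving order by order (substituting the coefficients already found):
  x^0: 2 a_2 - a_0 = 0  ->  2 a_2 = a_0 = -2  ->  a_2 = -1
  x^1: 6 a_3 - 2 a_1 - a_0 = 0  ->  6 a_3 = 2 a_1 + a_0 = 4  ->  a_3 = 2/3
  x^2: 12 a_4 - 3 a_2 - a_1 = 0  ->  12 a_4 = 3 a_2 + a_1 = 0  ->  a_4 = 0
  x^3: 20 a_5 - 4 a_3 - a_2 = 0  ->  20 a_5 = 4 a_3 + a_2 = 5/3  ->  a_5 = 1/12
Truncated series: y(x) = -2 + 3 x - x^2 + (2/3) x^3 + (1/12) x^5 + O(x^6).

a_0 = -2; a_1 = 3; a_2 = -1; a_3 = 2/3; a_4 = 0; a_5 = 1/12
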